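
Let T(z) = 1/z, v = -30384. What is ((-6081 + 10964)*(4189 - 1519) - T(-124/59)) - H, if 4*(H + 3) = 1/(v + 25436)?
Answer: 7999253823339/613552 ≈ 1.3038e+7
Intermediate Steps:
H = -59377/19792 (H = -3 + 1/(4*(-30384 + 25436)) = -3 + (¼)/(-4948) = -3 + (¼)*(-1/4948) = -3 - 1/19792 = -59377/19792 ≈ -3.0000)
((-6081 + 10964)*(4189 - 1519) - T(-124/59)) - H = ((-6081 + 10964)*(4189 - 1519) - 1/((-124/59))) - 1*(-59377/19792) = (4883*2670 - 1/((-124*1/59))) + 59377/19792 = (13037610 - 1/(-124/59)) + 59377/19792 = (13037610 - 1*(-59/124)) + 59377/19792 = (13037610 + 59/124) + 59377/19792 = 1616663699/124 + 59377/19792 = 7999253823339/613552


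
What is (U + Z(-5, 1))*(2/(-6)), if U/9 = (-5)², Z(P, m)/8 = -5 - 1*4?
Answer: -51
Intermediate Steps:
Z(P, m) = -72 (Z(P, m) = 8*(-5 - 1*4) = 8*(-5 - 4) = 8*(-9) = -72)
U = 225 (U = 9*(-5)² = 9*25 = 225)
(U + Z(-5, 1))*(2/(-6)) = (225 - 72)*(2/(-6)) = 153*(2*(-⅙)) = 153*(-⅓) = -51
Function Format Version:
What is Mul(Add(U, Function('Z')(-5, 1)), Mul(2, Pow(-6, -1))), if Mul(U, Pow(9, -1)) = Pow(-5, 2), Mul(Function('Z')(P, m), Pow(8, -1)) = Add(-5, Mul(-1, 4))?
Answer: -51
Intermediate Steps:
Function('Z')(P, m) = -72 (Function('Z')(P, m) = Mul(8, Add(-5, Mul(-1, 4))) = Mul(8, Add(-5, -4)) = Mul(8, -9) = -72)
U = 225 (U = Mul(9, Pow(-5, 2)) = Mul(9, 25) = 225)
Mul(Add(U, Function('Z')(-5, 1)), Mul(2, Pow(-6, -1))) = Mul(Add(225, -72), Mul(2, Pow(-6, -1))) = Mul(153, Mul(2, Rational(-1, 6))) = Mul(153, Rational(-1, 3)) = -51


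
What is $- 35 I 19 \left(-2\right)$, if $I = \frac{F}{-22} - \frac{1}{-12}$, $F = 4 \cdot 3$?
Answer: $- \frac{40565}{66} \approx -614.62$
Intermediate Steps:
$F = 12$
$I = - \frac{61}{132}$ ($I = \frac{12}{-22} - \frac{1}{-12} = 12 \left(- \frac{1}{22}\right) - - \frac{1}{12} = - \frac{6}{11} + \frac{1}{12} = - \frac{61}{132} \approx -0.46212$)
$- 35 I 19 \left(-2\right) = \left(-35\right) \left(- \frac{61}{132}\right) 19 \left(-2\right) = \frac{2135}{132} \left(-38\right) = - \frac{40565}{66}$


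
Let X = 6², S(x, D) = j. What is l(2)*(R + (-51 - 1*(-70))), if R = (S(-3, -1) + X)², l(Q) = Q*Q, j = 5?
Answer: 6800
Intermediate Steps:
l(Q) = Q²
S(x, D) = 5
X = 36
R = 1681 (R = (5 + 36)² = 41² = 1681)
l(2)*(R + (-51 - 1*(-70))) = 2²*(1681 + (-51 - 1*(-70))) = 4*(1681 + (-51 + 70)) = 4*(1681 + 19) = 4*1700 = 6800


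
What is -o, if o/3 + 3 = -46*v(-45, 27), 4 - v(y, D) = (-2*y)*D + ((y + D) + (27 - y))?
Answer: -342231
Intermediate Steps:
v(y, D) = -23 - D + 2*D*y (v(y, D) = 4 - ((-2*y)*D + ((y + D) + (27 - y))) = 4 - (-2*D*y + ((D + y) + (27 - y))) = 4 - (-2*D*y + (27 + D)) = 4 - (27 + D - 2*D*y) = 4 + (-27 - D + 2*D*y) = -23 - D + 2*D*y)
o = 342231 (o = -9 + 3*(-46*(-23 - 1*27 + 2*27*(-45))) = -9 + 3*(-46*(-23 - 27 - 2430)) = -9 + 3*(-46*(-2480)) = -9 + 3*114080 = -9 + 342240 = 342231)
-o = -1*342231 = -342231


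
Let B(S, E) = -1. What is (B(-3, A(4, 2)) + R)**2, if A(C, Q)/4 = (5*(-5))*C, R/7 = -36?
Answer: 64009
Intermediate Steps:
R = -252 (R = 7*(-36) = -252)
A(C, Q) = -100*C (A(C, Q) = 4*((5*(-5))*C) = 4*(-25*C) = -100*C)
(B(-3, A(4, 2)) + R)**2 = (-1 - 252)**2 = (-253)**2 = 64009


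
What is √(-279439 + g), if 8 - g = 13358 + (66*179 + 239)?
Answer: 47*I*√138 ≈ 552.13*I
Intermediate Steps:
g = -25403 (g = 8 - (13358 + (66*179 + 239)) = 8 - (13358 + (11814 + 239)) = 8 - (13358 + 12053) = 8 - 1*25411 = 8 - 25411 = -25403)
√(-279439 + g) = √(-279439 - 25403) = √(-304842) = 47*I*√138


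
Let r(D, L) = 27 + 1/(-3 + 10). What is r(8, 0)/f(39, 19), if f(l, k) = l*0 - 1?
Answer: -190/7 ≈ -27.143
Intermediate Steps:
f(l, k) = -1 (f(l, k) = 0 - 1 = -1)
r(D, L) = 190/7 (r(D, L) = 27 + 1/7 = 27 + ⅐ = 190/7)
r(8, 0)/f(39, 19) = (190/7)/(-1) = (190/7)*(-1) = -190/7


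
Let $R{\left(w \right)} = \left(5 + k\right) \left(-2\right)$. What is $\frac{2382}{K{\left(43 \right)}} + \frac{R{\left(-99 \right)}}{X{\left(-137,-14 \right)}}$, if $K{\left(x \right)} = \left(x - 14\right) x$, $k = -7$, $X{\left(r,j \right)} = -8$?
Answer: $\frac{3517}{2494} \approx 1.4102$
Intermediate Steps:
$K{\left(x \right)} = x \left(-14 + x\right)$ ($K{\left(x \right)} = \left(-14 + x\right) x = x \left(-14 + x\right)$)
$R{\left(w \right)} = 4$ ($R{\left(w \right)} = \left(5 - 7\right) \left(-2\right) = \left(-2\right) \left(-2\right) = 4$)
$\frac{2382}{K{\left(43 \right)}} + \frac{R{\left(-99 \right)}}{X{\left(-137,-14 \right)}} = \frac{2382}{43 \left(-14 + 43\right)} + \frac{4}{-8} = \frac{2382}{43 \cdot 29} + 4 \left(- \frac{1}{8}\right) = \frac{2382}{1247} - \frac{1}{2} = \frac{3517}{2494}$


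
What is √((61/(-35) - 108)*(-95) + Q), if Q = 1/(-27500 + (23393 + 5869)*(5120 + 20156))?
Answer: √69859965461143300214555/2588595842 ≈ 102.11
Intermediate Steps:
Q = 1/739598812 (Q = 1/(-27500 + 29262*25276) = 1/(-27500 + 739626312) = 1/739598812 ≈ 1.3521e-9)
√((61/(-35) - 108)*(-95) + Q) = √((61/(-35) - 108)*(-95) + 1/739598812) = √((61*(-1/35) - 108)*(-95) + 1/739598812) = √((-61/35 - 108)*(-95) + 1/739598812) = √(-3841/35*(-95) + 1/739598812) = √(72979/7 + 1/739598812) = √(53975181700955/5177191684) = √69859965461143300214555/2588595842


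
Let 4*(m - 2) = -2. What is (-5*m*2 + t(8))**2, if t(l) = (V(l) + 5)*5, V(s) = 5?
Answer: 1225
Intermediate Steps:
m = 3/2 (m = 2 + (1/4)*(-2) = 2 - 1/2 = 3/2 ≈ 1.5000)
t(l) = 50 (t(l) = (5 + 5)*5 = 10*5 = 50)
(-5*m*2 + t(8))**2 = (-5*3/2*2 + 50)**2 = (-15/2*2 + 50)**2 = (-15 + 50)**2 = 35**2 = 1225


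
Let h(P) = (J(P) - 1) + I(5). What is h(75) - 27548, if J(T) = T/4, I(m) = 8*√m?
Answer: -110121/4 + 8*√5 ≈ -27512.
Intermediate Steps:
J(T) = T/4 (J(T) = T*(¼) = T/4)
h(P) = -1 + 8*√5 + P/4 (h(P) = (P/4 - 1) + 8*√5 = (-1 + P/4) + 8*√5 = -1 + 8*√5 + P/4)
h(75) - 27548 = (-1 + 8*√5 + (¼)*75) - 27548 = (-1 + 8*√5 + 75/4) - 27548 = (71/4 + 8*√5) - 27548 = -110121/4 + 8*√5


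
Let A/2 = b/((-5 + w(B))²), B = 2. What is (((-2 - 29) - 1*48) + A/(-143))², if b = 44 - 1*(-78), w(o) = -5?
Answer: 79798340196/12780625 ≈ 6243.7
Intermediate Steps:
b = 122 (b = 44 + 78 = 122)
A = 61/25 (A = 2*(122/((-5 - 5)²)) = 2*(122/((-10)²)) = 2*(122/100) = 2*(122*(1/100)) = 2*(61/50) = 61/25 ≈ 2.4400)
(((-2 - 29) - 1*48) + A/(-143))² = (((-2 - 29) - 1*48) + (61/25)/(-143))² = ((-31 - 48) + (61/25)*(-1/143))² = (-79 - 61/3575)² = (-282486/3575)² = 79798340196/12780625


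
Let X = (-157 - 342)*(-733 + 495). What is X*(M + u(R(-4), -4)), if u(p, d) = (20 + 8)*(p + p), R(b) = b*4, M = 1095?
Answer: 23633638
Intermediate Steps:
R(b) = 4*b
X = 118762 (X = -499*(-238) = 118762)
u(p, d) = 56*p (u(p, d) = 28*(2*p) = 56*p)
X*(M + u(R(-4), -4)) = 118762*(1095 + 56*(4*(-4))) = 118762*(1095 + 56*(-16)) = 118762*(1095 - 896) = 118762*199 = 23633638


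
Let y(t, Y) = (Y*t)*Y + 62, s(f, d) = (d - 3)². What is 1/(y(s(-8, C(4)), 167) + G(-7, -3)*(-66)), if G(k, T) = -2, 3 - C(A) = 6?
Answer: 1/1004198 ≈ 9.9582e-7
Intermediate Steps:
C(A) = -3 (C(A) = 3 - 1*6 = 3 - 6 = -3)
s(f, d) = (-3 + d)²
y(t, Y) = 62 + t*Y² (y(t, Y) = t*Y² + 62 = 62 + t*Y²)
1/(y(s(-8, C(4)), 167) + G(-7, -3)*(-66)) = 1/((62 + (-3 - 3)²*167²) - 2*(-66)) = 1/((62 + (-6)²*27889) + 132) = 1/((62 + 36*27889) + 132) = 1/((62 + 1004004) + 132) = 1/(1004066 + 132) = 1/1004198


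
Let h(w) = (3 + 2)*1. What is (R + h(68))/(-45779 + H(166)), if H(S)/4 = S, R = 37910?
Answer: -7583/9023 ≈ -0.84041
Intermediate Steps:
H(S) = 4*S
h(w) = 5 (h(w) = 5*1 = 5)
(R + h(68))/(-45779 + H(166)) = (37910 + 5)/(-45779 + 4*166) = 37915/(-45779 + 664) = 37915/(-45115) = 37915*(-1/45115) = -7583/9023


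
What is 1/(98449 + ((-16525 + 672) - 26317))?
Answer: 1/56279 ≈ 1.7769e-5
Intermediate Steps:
1/(98449 + ((-16525 + 672) - 26317)) = 1/(98449 + (-15853 - 26317)) = 1/(98449 - 42170) = 1/56279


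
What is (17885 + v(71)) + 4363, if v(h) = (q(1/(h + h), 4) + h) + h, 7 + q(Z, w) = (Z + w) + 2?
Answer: 3179239/142 ≈ 22389.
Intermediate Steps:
q(Z, w) = -5 + Z + w (q(Z, w) = -7 + ((Z + w) + 2) = -7 + (2 + Z + w) = -5 + Z + w)
v(h) = -1 + 1/(2*h) + 2*h (v(h) = ((-5 + 1/(h + h) + 4) + h) + h = ((-5 + 1/(2*h) + 4) + h) + h = ((-1 + 1/(2*h)) + h) + h = (-1 + h + 1/(2*h)) + h = -1 + 1/(2*h) + 2*h)
(17885 + v(71)) + 4363 = (17885 + (-1 + (½)/71 + 2*71)) + 4363 = (17885 + (-1 + (½)*(1/71) + 142)) + 4363 = (17885 + (-1 + 1/142 + 142)) + 4363 = (17885 + 20023/142) + 4363 = 2559693/142 + 4363 = 3179239/142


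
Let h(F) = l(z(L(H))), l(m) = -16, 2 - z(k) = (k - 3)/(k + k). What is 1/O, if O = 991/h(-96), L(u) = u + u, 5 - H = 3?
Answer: -16/991 ≈ -0.016145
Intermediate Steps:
H = 2 (H = 5 - 1*3 = 5 - 3 = 2)
L(u) = 2*u
z(k) = 2 - (-3 + k)/(2*k) (z(k) = 2 - (k - 3)/(k + k) = 2 - (-3 + k)/(2*k))
h(F) = -16
O = -991/16 (O = 991/(-16) = 991*(-1/16) = -991/16 ≈ -61.938)
1/O = 1/(-991/16) = -16/991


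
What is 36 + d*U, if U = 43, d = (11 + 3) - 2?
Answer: 552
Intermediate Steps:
d = 12 (d = 14 - 2 = 12)
36 + d*U = 36 + 12*43 = 36 + 516 = 552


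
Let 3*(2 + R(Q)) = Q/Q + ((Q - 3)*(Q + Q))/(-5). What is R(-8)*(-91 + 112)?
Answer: -1407/5 ≈ -281.40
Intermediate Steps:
R(Q) = -5/3 - 2*Q*(-3 + Q)/15 (R(Q) = -2 + (Q/Q + ((Q - 3)*(Q + Q))/(-5))/3 = -2 + (1 + ((-3 + Q)*(2*Q))*(-⅕))/3 = -2 + (1 + (2*Q*(-3 + Q))*(-⅕))/3 = -2 + (1 - 2*Q*(-3 + Q)/5)/3 = -2 + (⅓ - 2*Q*(-3 + Q)/15) = -5/3 - 2*Q*(-3 + Q)/15)
R(-8)*(-91 + 112) = (-5/3 - 2/15*(-8)² + (⅖)*(-8))*(-91 + 112) = (-5/3 - 2/15*64 - 16/5)*21 = (-5/3 - 128/15 - 16/5)*21 = -67/5*21 = -1407/5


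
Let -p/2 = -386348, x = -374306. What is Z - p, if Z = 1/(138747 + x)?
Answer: -182015497065/235559 ≈ -7.7270e+5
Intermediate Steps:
p = 772696 (p = -2*(-386348) = 772696)
Z = -1/235559 (Z = 1/(138747 - 374306) = 1/(-235559) = -1/235559 ≈ -4.2452e-6)
Z - p = -1/235559 - 1*772696 = -1/235559 - 772696 = -182015497065/235559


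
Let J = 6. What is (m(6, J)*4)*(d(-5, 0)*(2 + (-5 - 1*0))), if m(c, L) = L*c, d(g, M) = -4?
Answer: 1728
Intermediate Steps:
(m(6, J)*4)*(d(-5, 0)*(2 + (-5 - 1*0))) = ((6*6)*4)*(-4*(2 + (-5 - 1*0))) = (36*4)*(-4*(2 + (-5 + 0))) = 144*(-4*(2 - 5)) = 144*(-4*(-3)) = 144*12 = 1728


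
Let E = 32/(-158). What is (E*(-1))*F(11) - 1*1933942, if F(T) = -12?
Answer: -152781610/79 ≈ -1.9339e+6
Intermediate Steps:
E = -16/79 (E = 32*(-1/158) = -16/79 ≈ -0.20253)
(E*(-1))*F(11) - 1*1933942 = -16/79*(-1)*(-12) - 1*1933942 = (16/79)*(-12) - 1933942 = -192/79 - 1933942 = -152781610/79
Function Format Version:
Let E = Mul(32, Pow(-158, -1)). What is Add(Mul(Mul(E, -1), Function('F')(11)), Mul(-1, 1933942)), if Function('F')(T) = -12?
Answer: Rational(-152781610, 79) ≈ -1.9339e+6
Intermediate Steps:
E = Rational(-16, 79) (E = Mul(32, Rational(-1, 158)) = Rational(-16, 79) ≈ -0.20253)
Add(Mul(Mul(E, -1), Function('F')(11)), Mul(-1, 1933942)) = Add(Mul(Mul(Rational(-16, 79), -1), -12), Mul(-1, 1933942)) = Add(Mul(Rational(16, 79), -12), -1933942) = Add(Rational(-192, 79), -1933942) = Rational(-152781610, 79)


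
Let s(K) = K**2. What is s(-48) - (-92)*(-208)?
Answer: -16832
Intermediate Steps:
s(-48) - (-92)*(-208) = (-48)**2 - (-92)*(-208) = 2304 - 1*19136 = 2304 - 19136 = -16832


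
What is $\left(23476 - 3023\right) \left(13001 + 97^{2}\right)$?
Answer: $458351730$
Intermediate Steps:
$\left(23476 - 3023\right) \left(13001 + 97^{2}\right) = 20453 \left(13001 + 9409\right) = 20453 \cdot 22410 = 458351730$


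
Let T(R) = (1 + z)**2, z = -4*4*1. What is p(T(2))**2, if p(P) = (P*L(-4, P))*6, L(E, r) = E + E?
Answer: 116640000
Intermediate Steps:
z = -16 (z = -16*1 = -16)
T(R) = 225 (T(R) = (1 - 16)**2 = (-15)**2 = 225)
L(E, r) = 2*E
p(P) = -48*P (p(P) = (P*(2*(-4)))*6 = (P*(-8))*6 = -8*P*6 = -48*P)
p(T(2))**2 = (-48*225)**2 = (-10800)**2 = 116640000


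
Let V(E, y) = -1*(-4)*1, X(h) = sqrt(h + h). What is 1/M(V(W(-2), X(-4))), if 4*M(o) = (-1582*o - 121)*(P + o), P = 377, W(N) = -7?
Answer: -4/2457069 ≈ -1.6280e-6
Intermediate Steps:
X(h) = sqrt(2)*sqrt(h) (X(h) = sqrt(2*h) = sqrt(2)*sqrt(h))
V(E, y) = 4 (V(E, y) = 4*1 = 4)
M(o) = (-121 - 1582*o)*(377 + o)/4 (M(o) = ((-1582*o - 121)*(377 + o))/4 = ((-121 - 1582*o)*(377 + o))/4 = (-121 - 1582*o)*(377 + o)/4)
1/M(V(W(-2), X(-4))) = 1/(-45617/4 - 596535/4*4 - 791/2*4**2) = 1/(-45617/4 - 596535 - 791/2*16) = 1/(-45617/4 - 596535 - 6328) = 1/(-2457069/4) = -4/2457069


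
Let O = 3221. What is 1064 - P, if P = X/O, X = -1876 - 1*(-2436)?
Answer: 3426584/3221 ≈ 1063.8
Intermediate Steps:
X = 560 (X = -1876 + 2436 = 560)
P = 560/3221 ≈ 0.17386
1064 - P = 1064 - 1*560/3221 = 1064 - 560/3221 = 3426584/3221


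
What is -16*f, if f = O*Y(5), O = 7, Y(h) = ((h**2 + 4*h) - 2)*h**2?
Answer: -120400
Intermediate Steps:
Y(h) = h**2*(-2 + h**2 + 4*h) (Y(h) = (-2 + h**2 + 4*h)*h**2 = h**2*(-2 + h**2 + 4*h))
f = 7525 (f = 7*(5**2*(-2 + 5**2 + 4*5)) = 7*(25*(-2 + 25 + 20)) = 7*(25*43) = 7*1075 = 7525)
-16*f = -16*7525 = -120400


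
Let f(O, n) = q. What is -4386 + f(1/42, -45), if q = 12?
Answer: -4374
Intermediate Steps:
f(O, n) = 12
-4386 + f(1/42, -45) = -4386 + 12 = -4374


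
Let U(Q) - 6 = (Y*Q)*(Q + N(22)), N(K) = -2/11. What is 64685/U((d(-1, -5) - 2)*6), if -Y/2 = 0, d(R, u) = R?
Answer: 64685/6 ≈ 10781.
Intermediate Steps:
Y = 0 (Y = -2*0 = 0)
N(K) = -2/11 (N(K) = -2*1/11 = -2/11)
U(Q) = 6 (U(Q) = 6 + (0*Q)*(Q - 2/11) = 6 + 0*(-2/11 + Q) = 6 + 0 = 6)
64685/U((d(-1, -5) - 2)*6) = 64685/6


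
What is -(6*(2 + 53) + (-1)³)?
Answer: -329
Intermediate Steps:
-(6*(2 + 53) + (-1)³) = -(6*55 - 1) = -(330 - 1) = -1*329 = -329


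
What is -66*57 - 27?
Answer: -3789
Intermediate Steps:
-66*57 - 27 = -3762 - 27 = -3789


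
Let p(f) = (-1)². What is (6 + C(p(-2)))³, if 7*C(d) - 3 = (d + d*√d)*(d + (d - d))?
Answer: 103823/343 ≈ 302.69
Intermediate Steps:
p(f) = 1
C(d) = 3/7 + d*(d + d^(3/2))/7 (C(d) = 3/7 + ((d + d*√d)*(d + (d - d)))/7 = 3/7 + ((d + d^(3/2))*(d + 0))/7 = 3/7 + ((d + d^(3/2))*d)/7 = 3/7 + (d*(d + d^(3/2)))/7 = 3/7 + d*(d + d^(3/2))/7)
(6 + C(p(-2)))³ = (6 + (3/7 + (⅐)*1² + 1^(5/2)/7))³ = (6 + (3/7 + (⅐)*1 + (⅐)*1))³ = (6 + (3/7 + ⅐ + ⅐))³ = (6 + 5/7)³ = (47/7)³ = 103823/343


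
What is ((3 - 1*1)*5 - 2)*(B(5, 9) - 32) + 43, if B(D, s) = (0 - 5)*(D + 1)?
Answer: -453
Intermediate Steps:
B(D, s) = -5 - 5*D (B(D, s) = -5*(1 + D) = -5 - 5*D)
((3 - 1*1)*5 - 2)*(B(5, 9) - 32) + 43 = ((3 - 1*1)*5 - 2)*((-5 - 5*5) - 32) + 43 = ((3 - 1)*5 - 2)*((-5 - 25) - 32) + 43 = (2*5 - 2)*(-30 - 32) + 43 = (10 - 2)*(-62) + 43 = 8*(-62) + 43 = -496 + 43 = -453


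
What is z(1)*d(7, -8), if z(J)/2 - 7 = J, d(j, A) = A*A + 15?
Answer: 1264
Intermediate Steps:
d(j, A) = 15 + A² (d(j, A) = A² + 15 = 15 + A²)
z(J) = 14 + 2*J
z(1)*d(7, -8) = (14 + 2*1)*(15 + (-8)²) = (14 + 2)*(15 + 64) = 16*79 = 1264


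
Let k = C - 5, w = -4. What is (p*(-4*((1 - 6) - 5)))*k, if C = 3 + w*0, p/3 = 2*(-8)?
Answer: 3840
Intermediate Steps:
p = -48 (p = 3*(2*(-8)) = 3*(-16) = -48)
C = 3 (C = 3 - 4*0 = 3 + 0 = 3)
k = -2 (k = 3 - 5 = -2)
(p*(-4*((1 - 6) - 5)))*k = -(-192)*((1 - 6) - 5)*(-2) = -(-192)*(-5 - 5)*(-2) = -(-192)*(-10)*(-2) = -48*40*(-2) = -1920*(-2) = 3840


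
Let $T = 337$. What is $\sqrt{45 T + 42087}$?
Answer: $2 \sqrt{14313} \approx 239.27$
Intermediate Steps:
$\sqrt{45 T + 42087} = \sqrt{45 \cdot 337 + 42087} = \sqrt{15165 + 42087} = \sqrt{57252} = 2 \sqrt{14313}$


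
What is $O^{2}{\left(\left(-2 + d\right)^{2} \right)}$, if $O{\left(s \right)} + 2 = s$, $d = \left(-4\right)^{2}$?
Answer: $37636$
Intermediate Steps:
$d = 16$
$O{\left(s \right)} = -2 + s$
$O^{2}{\left(\left(-2 + d\right)^{2} \right)} = \left(-2 + \left(-2 + 16\right)^{2}\right)^{2} = \left(-2 + 14^{2}\right)^{2} = \left(-2 + 196\right)^{2} = 194^{2} = 37636$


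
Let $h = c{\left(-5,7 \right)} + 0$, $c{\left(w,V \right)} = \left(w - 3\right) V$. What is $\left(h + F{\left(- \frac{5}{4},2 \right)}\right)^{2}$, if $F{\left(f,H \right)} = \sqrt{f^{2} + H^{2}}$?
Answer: $\frac{\left(224 - \sqrt{89}\right)^{2}}{16} \approx 2877.4$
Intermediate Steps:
$c{\left(w,V \right)} = V \left(-3 + w\right)$ ($c{\left(w,V \right)} = \left(-3 + w\right) V = V \left(-3 + w\right)$)
$F{\left(f,H \right)} = \sqrt{H^{2} + f^{2}}$
$h = -56$ ($h = 7 \left(-3 - 5\right) + 0 = 7 \left(-8\right) + 0 = -56 + 0 = -56$)
$\left(h + F{\left(- \frac{5}{4},2 \right)}\right)^{2} = \left(-56 + \sqrt{2^{2} + \left(- \frac{5}{4}\right)^{2}}\right)^{2} = \left(-56 + \sqrt{4 + \left(\left(-5\right) \frac{1}{4}\right)^{2}}\right)^{2} = \left(-56 + \sqrt{4 + \left(- \frac{5}{4}\right)^{2}}\right)^{2} = \left(-56 + \sqrt{4 + \frac{25}{16}}\right)^{2} = \left(-56 + \sqrt{\frac{89}{16}}\right)^{2} = \left(-56 + \frac{\sqrt{89}}{4}\right)^{2}$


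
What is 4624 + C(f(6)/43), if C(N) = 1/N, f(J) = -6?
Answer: 27701/6 ≈ 4616.8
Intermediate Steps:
4624 + C(f(6)/43) = 4624 + 1/(-6/43) = 4624 - 43/6 = 27701/6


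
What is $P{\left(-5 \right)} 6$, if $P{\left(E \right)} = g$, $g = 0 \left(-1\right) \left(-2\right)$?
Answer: $0$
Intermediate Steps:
$g = 0$ ($g = 0 \left(-2\right) = 0$)
$P{\left(E \right)} = 0$
$P{\left(-5 \right)} 6 = 0 \cdot 6 = 0$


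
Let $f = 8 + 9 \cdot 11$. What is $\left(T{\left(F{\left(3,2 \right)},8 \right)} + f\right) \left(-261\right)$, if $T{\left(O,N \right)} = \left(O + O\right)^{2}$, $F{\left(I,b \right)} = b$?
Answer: $-32103$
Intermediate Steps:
$f = 107$ ($f = 8 + 99 = 107$)
$T{\left(O,N \right)} = 4 O^{2}$ ($T{\left(O,N \right)} = \left(2 O\right)^{2} = 4 O^{2}$)
$\left(T{\left(F{\left(3,2 \right)},8 \right)} + f\right) \left(-261\right) = \left(4 \cdot 2^{2} + 107\right) \left(-261\right) = \left(4 \cdot 4 + 107\right) \left(-261\right) = \left(16 + 107\right) \left(-261\right) = 123 \left(-261\right) = -32103$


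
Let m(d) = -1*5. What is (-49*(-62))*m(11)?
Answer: -15190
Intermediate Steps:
m(d) = -5
(-49*(-62))*m(11) = -49*(-62)*(-5) = 3038*(-5) = -15190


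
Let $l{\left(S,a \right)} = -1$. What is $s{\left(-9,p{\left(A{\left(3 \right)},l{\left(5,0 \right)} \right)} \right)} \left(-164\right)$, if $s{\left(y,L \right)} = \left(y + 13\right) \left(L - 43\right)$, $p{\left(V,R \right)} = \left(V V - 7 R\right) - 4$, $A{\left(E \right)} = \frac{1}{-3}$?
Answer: $\frac{235504}{9} \approx 26167.0$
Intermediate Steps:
$A{\left(E \right)} = - \frac{1}{3}$
$p{\left(V,R \right)} = -4 + V^{2} - 7 R$ ($p{\left(V,R \right)} = \left(V^{2} - 7 R\right) - 4 = -4 + V^{2} - 7 R$)
$s{\left(y,L \right)} = \left(-43 + L\right) \left(13 + y\right)$ ($s{\left(y,L \right)} = \left(13 + y\right) \left(-43 + L\right) = \left(-43 + L\right) \left(13 + y\right)$)
$s{\left(-9,p{\left(A{\left(3 \right)},l{\left(5,0 \right)} \right)} \right)} \left(-164\right) = \left(-559 - -387 + 13 \left(-4 + \left(- \frac{1}{3}\right)^{2} - -7\right) + \left(-4 + \left(- \frac{1}{3}\right)^{2} - -7\right) \left(-9\right)\right) \left(-164\right) = \left(-559 + 387 + 13 \left(-4 + \frac{1}{9} + 7\right) + \left(-4 + \frac{1}{9} + 7\right) \left(-9\right)\right) \left(-164\right) = \left(-559 + 387 + 13 \cdot \frac{28}{9} + \frac{28}{9} \left(-9\right)\right) \left(-164\right) = \left(-559 + 387 + \frac{364}{9} - 28\right) \left(-164\right) = \left(- \frac{1436}{9}\right) \left(-164\right) = \frac{235504}{9}$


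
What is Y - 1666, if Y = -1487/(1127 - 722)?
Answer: -676217/405 ≈ -1669.7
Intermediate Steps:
Y = -1487/405 ≈ -3.6716
Y - 1666 = -1487/405 - 1666 = -676217/405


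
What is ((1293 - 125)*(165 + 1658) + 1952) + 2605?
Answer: 2133821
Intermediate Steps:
((1293 - 125)*(165 + 1658) + 1952) + 2605 = (1168*1823 + 1952) + 2605 = (2129264 + 1952) + 2605 = 2131216 + 2605 = 2133821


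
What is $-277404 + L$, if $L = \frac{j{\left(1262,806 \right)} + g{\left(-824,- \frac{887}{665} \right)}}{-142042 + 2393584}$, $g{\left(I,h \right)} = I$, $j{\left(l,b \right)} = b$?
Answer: $- \frac{104097792831}{375257} \approx -2.774 \cdot 10^{5}$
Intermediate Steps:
$L = - \frac{3}{375257}$ ($L = \frac{806 - 824}{-142042 + 2393584} = - \frac{18}{2251542} = \left(-18\right) \frac{1}{2251542} = - \frac{3}{375257} \approx -7.9945 \cdot 10^{-6}$)
$-277404 + L = -277404 - \frac{3}{375257} = - \frac{104097792831}{375257}$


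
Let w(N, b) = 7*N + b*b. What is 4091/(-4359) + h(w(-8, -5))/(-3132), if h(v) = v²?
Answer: -5667337/4550796 ≈ -1.2453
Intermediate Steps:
w(N, b) = b² + 7*N (w(N, b) = 7*N + b² = b² + 7*N)
4091/(-4359) + h(w(-8, -5))/(-3132) = 4091/(-4359) + ((-5)² + 7*(-8))²/(-3132) = 4091*(-1/4359) + (25 - 56)²*(-1/3132) = -4091/4359 + (-31)²*(-1/3132) = -4091/4359 + 961*(-1/3132) = -4091/4359 - 961/3132 = -5667337/4550796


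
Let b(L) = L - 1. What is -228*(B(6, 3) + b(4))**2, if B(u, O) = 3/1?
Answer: -8208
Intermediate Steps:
B(u, O) = 3 (B(u, O) = 3*1 = 3)
b(L) = -1 + L
-228*(B(6, 3) + b(4))**2 = -228*(3 + (-1 + 4))**2 = -228*(3 + 3)**2 = -228*6**2 = -228*36 = -8208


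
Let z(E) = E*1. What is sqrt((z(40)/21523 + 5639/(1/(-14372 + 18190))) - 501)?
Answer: sqrt(9973176931847249)/21523 ≈ 4640.0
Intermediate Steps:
z(E) = E
sqrt((z(40)/21523 + 5639/(1/(-14372 + 18190))) - 501) = sqrt((40/21523 + 5639/(1/(-14372 + 18190))) - 501) = sqrt((40*(1/21523) + 5639/(1/3818)) - 501) = sqrt((40/21523 + 5639/(1/3818)) - 501) = sqrt((40/21523 + 5639*3818) - 501) = sqrt((40/21523 + 21529702) - 501) = sqrt(463383776186/21523 - 501) = sqrt(463372993163/21523) = sqrt(9973176931847249)/21523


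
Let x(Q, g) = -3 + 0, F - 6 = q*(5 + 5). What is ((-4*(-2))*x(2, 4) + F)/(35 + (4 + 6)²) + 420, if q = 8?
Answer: 56762/135 ≈ 420.46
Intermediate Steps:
F = 86 (F = 6 + 8*(5 + 5) = 6 + 8*10 = 6 + 80 = 86)
x(Q, g) = -3
((-4*(-2))*x(2, 4) + F)/(35 + (4 + 6)²) + 420 = (-4*(-2)*(-3) + 86)/(35 + (4 + 6)²) + 420 = (8*(-3) + 86)/(35 + 10²) + 420 = (-24 + 86)/(35 + 100) + 420 = 62/135 + 420 = 56762/135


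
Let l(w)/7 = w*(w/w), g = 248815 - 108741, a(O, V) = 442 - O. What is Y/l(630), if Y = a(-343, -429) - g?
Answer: -139289/4410 ≈ -31.585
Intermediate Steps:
g = 140074
Y = -139289 (Y = (442 - 1*(-343)) - 1*140074 = (442 + 343) - 140074 = 785 - 140074 = -139289)
l(w) = 7*w (l(w) = 7*(w*(w/w)) = 7*(w*1) = 7*w)
Y/l(630) = -139289/(7*630) = -139289/4410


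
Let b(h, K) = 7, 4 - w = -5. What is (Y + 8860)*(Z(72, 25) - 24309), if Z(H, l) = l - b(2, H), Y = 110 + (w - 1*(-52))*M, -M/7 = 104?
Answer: 860824458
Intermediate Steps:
w = 9 (w = 4 - 1*(-5) = 4 + 5 = 9)
M = -728 (M = -7*104 = -728)
Y = -44298 (Y = 110 + (9 - 1*(-52))*(-728) = 110 + (9 + 52)*(-728) = 110 + 61*(-728) = 110 - 44408 = -44298)
Z(H, l) = -7 + l (Z(H, l) = l - 1*7 = l - 7 = -7 + l)
(Y + 8860)*(Z(72, 25) - 24309) = (-44298 + 8860)*((-7 + 25) - 24309) = -35438*(18 - 24309) = -35438*(-24291) = 860824458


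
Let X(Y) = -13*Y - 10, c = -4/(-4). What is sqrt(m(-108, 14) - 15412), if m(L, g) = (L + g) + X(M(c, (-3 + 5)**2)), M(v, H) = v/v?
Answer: I*sqrt(15529) ≈ 124.62*I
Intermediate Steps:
c = 1 (c = -4*(-1/4) = 1)
M(v, H) = 1
X(Y) = -10 - 13*Y
m(L, g) = -23 + L + g (m(L, g) = (L + g) + (-10 - 13*1) = (L + g) + (-10 - 13) = (L + g) - 23 = -23 + L + g)
sqrt(m(-108, 14) - 15412) = sqrt((-23 - 108 + 14) - 15412) = sqrt(-117 - 15412) = sqrt(-15529) = I*sqrt(15529)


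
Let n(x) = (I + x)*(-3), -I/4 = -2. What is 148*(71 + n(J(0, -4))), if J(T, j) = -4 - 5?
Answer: 10952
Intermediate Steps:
I = 8 (I = -4*(-2) = 8)
J(T, j) = -9
n(x) = -24 - 3*x (n(x) = (8 + x)*(-3) = -24 - 3*x)
148*(71 + n(J(0, -4))) = 148*(71 + (-24 - 3*(-9))) = 148*(71 + (-24 + 27)) = 148*(71 + 3) = 148*74 = 10952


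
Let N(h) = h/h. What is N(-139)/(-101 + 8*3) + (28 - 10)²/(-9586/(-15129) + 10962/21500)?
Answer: 4057275667451/14319809273 ≈ 283.33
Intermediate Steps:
N(h) = 1
N(-139)/(-101 + 8*3) + (28 - 10)²/(-9586/(-15129) + 10962/21500) = 1/(-101 + 8*3) + (28 - 10)²/(-9586/(-15129) + 10962/21500) = 1/(-101 + 24) + 18²/(-9586*(-1/15129) + 10962*(1/21500)) = 1/(-77) + 324/(9586/15129 + 5481/10750) = 1*(-1/77) + 324/(185971549/162636750) = -1/77 + 324*(162636750/185971549) = -1/77 + 52694307000/185971549 = 4057275667451/14319809273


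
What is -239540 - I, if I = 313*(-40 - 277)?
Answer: -140319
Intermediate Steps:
I = -99221 (I = 313*(-317) = -99221)
-239540 - I = -239540 - 1*(-99221) = -239540 + 99221 = -140319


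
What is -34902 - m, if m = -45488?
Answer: 10586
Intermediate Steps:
-34902 - m = -34902 - 1*(-45488) = -34902 + 45488 = 10586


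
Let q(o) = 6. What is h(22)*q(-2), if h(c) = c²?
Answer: 2904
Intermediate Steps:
h(22)*q(-2) = 22²*6 = 484*6 = 2904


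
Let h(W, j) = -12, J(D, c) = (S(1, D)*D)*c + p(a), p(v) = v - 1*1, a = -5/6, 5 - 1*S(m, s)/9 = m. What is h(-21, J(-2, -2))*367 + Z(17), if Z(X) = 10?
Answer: -4394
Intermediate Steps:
S(m, s) = 45 - 9*m
a = -⅚ (a = -5*⅙ = -⅚ ≈ -0.83333)
p(v) = -1 + v (p(v) = v - 1 = -1 + v)
J(D, c) = -11/6 + 36*D*c (J(D, c) = ((45 - 9*1)*D)*c + (-1 - ⅚) = ((45 - 9)*D)*c - 11/6 = (36*D)*c - 11/6 = 36*D*c - 11/6 = -11/6 + 36*D*c)
h(-21, J(-2, -2))*367 + Z(17) = -12*367 + 10 = -4404 + 10 = -4394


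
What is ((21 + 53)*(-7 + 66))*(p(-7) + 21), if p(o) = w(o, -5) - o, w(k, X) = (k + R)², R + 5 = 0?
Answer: 750952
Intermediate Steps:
R = -5 (R = -5 + 0 = -5)
w(k, X) = (-5 + k)² (w(k, X) = (k - 5)² = (-5 + k)²)
p(o) = (-5 + o)² - o
((21 + 53)*(-7 + 66))*(p(-7) + 21) = ((21 + 53)*(-7 + 66))*(((-5 - 7)² - 1*(-7)) + 21) = (74*59)*(((-12)² + 7) + 21) = 4366*((144 + 7) + 21) = 4366*(151 + 21) = 4366*172 = 750952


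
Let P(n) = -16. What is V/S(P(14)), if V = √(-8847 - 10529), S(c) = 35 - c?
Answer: 4*I*√1211/51 ≈ 2.7294*I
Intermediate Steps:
V = 4*I*√1211 (V = √(-19376) = 4*I*√1211 ≈ 139.2*I)
V/S(P(14)) = (4*I*√1211)/(35 - 1*(-16)) = (4*I*√1211)/(35 + 16) = (4*I*√1211)/51 = (4*I*√1211)*(1/51) = 4*I*√1211/51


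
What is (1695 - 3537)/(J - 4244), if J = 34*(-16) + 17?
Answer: 1842/4771 ≈ 0.38608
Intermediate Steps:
J = -527 (J = -544 + 17 = -527)
(1695 - 3537)/(J - 4244) = (1695 - 3537)/(-527 - 4244) = -1842/(-4771) = -1842*(-1/4771) = 1842/4771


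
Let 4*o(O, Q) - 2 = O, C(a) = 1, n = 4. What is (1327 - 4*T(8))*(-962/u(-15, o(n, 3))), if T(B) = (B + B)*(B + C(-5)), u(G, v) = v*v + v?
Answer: -2889848/15 ≈ -1.9266e+5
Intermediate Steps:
o(O, Q) = ½ + O/4
u(G, v) = v + v² (u(G, v) = v² + v = v + v²)
T(B) = 2*B*(1 + B) (T(B) = (B + B)*(B + 1) = (2*B)*(1 + B) = 2*B*(1 + B))
(1327 - 4*T(8))*(-962/u(-15, o(n, 3))) = (1327 - 8*8*(1 + 8))*(-962*1/((1 + (½ + (¼)*4))*(½ + (¼)*4))) = (1327 - 8*8*9)*(-962*1/((1 + (½ + 1))*(½ + 1))) = (1327 - 4*144)*(-962*2/(3*(1 + 3/2))) = (1327 - 576)*(-962/((3/2)*(5/2))) = 751*(-962/15/4) = 751*(-962*4/15) = 751*(-3848/15) = -2889848/15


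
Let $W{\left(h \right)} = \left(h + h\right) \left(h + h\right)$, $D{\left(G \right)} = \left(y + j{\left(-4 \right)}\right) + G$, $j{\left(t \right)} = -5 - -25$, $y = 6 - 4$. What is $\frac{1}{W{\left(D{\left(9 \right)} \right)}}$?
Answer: $\frac{1}{3844} \approx 0.00026015$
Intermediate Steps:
$y = 2$
$j{\left(t \right)} = 20$ ($j{\left(t \right)} = -5 + 25 = 20$)
$D{\left(G \right)} = 22 + G$ ($D{\left(G \right)} = \left(2 + 20\right) + G = 22 + G$)
$W{\left(h \right)} = 4 h^{2}$ ($W{\left(h \right)} = 2 h 2 h = 4 h^{2}$)
$\frac{1}{W{\left(D{\left(9 \right)} \right)}} = \frac{1}{4 \left(22 + 9\right)^{2}} = \frac{1}{4 \cdot 31^{2}} = \frac{1}{4 \cdot 961} = \frac{1}{3844}$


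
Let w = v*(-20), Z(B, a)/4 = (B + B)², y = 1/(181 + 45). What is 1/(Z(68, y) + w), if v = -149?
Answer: 1/76964 ≈ 1.2993e-5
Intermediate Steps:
y = 1/226 ≈ 0.0044248
Z(B, a) = 16*B² (Z(B, a) = 4*(B + B)² = 4*(2*B)² = 4*(4*B²) = 16*B²)
w = 2980 (w = -149*(-20) = 2980)
1/(Z(68, y) + w) = 1/(16*68² + 2980) = 1/(16*4624 + 2980) = 1/(73984 + 2980) = 1/76964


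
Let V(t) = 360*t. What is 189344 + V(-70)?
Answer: 164144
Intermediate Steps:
189344 + V(-70) = 189344 + 360*(-70) = 189344 - 25200 = 164144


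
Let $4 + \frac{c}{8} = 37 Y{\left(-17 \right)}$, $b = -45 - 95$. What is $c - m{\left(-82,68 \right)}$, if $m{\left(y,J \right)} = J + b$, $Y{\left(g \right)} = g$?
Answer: $-4992$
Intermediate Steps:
$b = -140$ ($b = -45 - 95 = -140$)
$m{\left(y,J \right)} = -140 + J$ ($m{\left(y,J \right)} = J - 140 = -140 + J$)
$c = -5064$ ($c = -32 + 8 \cdot 37 \left(-17\right) = -32 + 8 \left(-629\right) = -32 - 5032 = -5064$)
$c - m{\left(-82,68 \right)} = -5064 - \left(-140 + 68\right) = -5064 - -72 = -5064 + 72 = -4992$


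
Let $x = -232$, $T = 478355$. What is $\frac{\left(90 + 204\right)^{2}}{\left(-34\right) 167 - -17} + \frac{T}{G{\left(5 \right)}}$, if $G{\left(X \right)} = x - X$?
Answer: $- \frac{303161443}{149073} \approx -2033.6$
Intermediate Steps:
$G{\left(X \right)} = -232 - X$
$\frac{\left(90 + 204\right)^{2}}{\left(-34\right) 167 - -17} + \frac{T}{G{\left(5 \right)}} = \frac{\left(90 + 204\right)^{2}}{\left(-34\right) 167 - -17} + \frac{478355}{-232 - 5} = \frac{294^{2}}{-5678 + 17} + \frac{478355}{-232 - 5} = \frac{86436}{-5661} + \frac{478355}{-237} = 86436 \left(- \frac{1}{5661}\right) + 478355 \left(- \frac{1}{237}\right) = - \frac{9604}{629} - \frac{478355}{237} = - \frac{303161443}{149073}$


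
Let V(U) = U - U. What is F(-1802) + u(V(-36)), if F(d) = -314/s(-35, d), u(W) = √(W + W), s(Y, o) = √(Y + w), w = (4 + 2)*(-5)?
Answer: 314*I*√65/65 ≈ 38.947*I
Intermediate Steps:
V(U) = 0
w = -30 (w = 6*(-5) = -30)
s(Y, o) = √(-30 + Y) (s(Y, o) = √(Y - 30) = √(-30 + Y))
u(W) = √2*√W (u(W) = √(2*W) = √2*√W)
F(d) = 314*I*√65/65 (F(d) = -314/√(-30 - 35) = -314*(-I*√65/65) = -(-314)*I*√65/65 = 314*I*√65/65)
F(-1802) + u(V(-36)) = 314*I*√65/65 + √2*√0 = 314*I*√65/65 + √2*0 = 314*I*√65/65 + 0 = 314*I*√65/65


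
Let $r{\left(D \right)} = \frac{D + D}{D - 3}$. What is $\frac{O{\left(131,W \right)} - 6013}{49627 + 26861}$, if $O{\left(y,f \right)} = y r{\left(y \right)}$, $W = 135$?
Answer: $- \frac{122557}{1631744} \approx -0.075108$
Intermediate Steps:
$r{\left(D \right)} = \frac{2 D}{-3 + D}$
$O{\left(y,f \right)} = \frac{2 y^{2}}{-3 + y}$ ($O{\left(y,f \right)} = y \frac{2 y}{-3 + y} = \frac{2 y^{2}}{-3 + y}$)
$\frac{O{\left(131,W \right)} - 6013}{49627 + 26861} = \frac{\frac{2 \cdot 131^{2}}{-3 + 131} - 6013}{49627 + 26861} = \frac{2 \cdot 17161 \cdot \frac{1}{128} - 6013}{76488} = \left(2 \cdot 17161 \cdot \frac{1}{128} - 6013\right) \frac{1}{76488} = \left(\frac{17161}{64} - 6013\right) \frac{1}{76488} = \left(- \frac{367671}{64}\right) \frac{1}{76488} = - \frac{122557}{1631744}$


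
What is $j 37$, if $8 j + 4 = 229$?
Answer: $\frac{8325}{8} \approx 1040.6$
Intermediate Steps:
$j = \frac{225}{8}$ ($j = - \frac{1}{2} + \frac{1}{8} \cdot 229 = - \frac{1}{2} + \frac{229}{8} = \frac{225}{8} \approx 28.125$)
$j 37 = \frac{225}{8} \cdot 37 = \frac{8325}{8}$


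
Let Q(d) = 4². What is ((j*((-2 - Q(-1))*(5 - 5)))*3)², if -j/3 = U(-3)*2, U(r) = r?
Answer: 0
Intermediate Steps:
Q(d) = 16
j = 18 (j = -(-9)*2 = -3*(-6) = 18)
((j*((-2 - Q(-1))*(5 - 5)))*3)² = ((18*((-2 - 1*16)*(5 - 5)))*3)² = ((18*((-2 - 16)*0))*3)² = ((18*(-18*0))*3)² = ((18*0)*3)² = (0*3)² = 0² = 0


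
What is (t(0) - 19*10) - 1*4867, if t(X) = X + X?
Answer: -5057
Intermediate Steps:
t(X) = 2*X
(t(0) - 19*10) - 1*4867 = (2*0 - 19*10) - 1*4867 = (0 - 190) - 4867 = -190 - 4867 = -5057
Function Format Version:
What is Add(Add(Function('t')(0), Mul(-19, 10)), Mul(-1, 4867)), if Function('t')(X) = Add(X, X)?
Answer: -5057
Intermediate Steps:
Function('t')(X) = Mul(2, X)
Add(Add(Function('t')(0), Mul(-19, 10)), Mul(-1, 4867)) = Add(Add(Mul(2, 0), Mul(-19, 10)), Mul(-1, 4867)) = Add(Add(0, -190), -4867) = Add(-190, -4867) = -5057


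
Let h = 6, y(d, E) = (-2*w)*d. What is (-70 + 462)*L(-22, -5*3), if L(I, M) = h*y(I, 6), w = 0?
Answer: 0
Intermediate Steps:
y(d, E) = 0 (y(d, E) = (-2*0)*d = 0*d = 0)
L(I, M) = 0 (L(I, M) = 6*0 = 0)
(-70 + 462)*L(-22, -5*3) = (-70 + 462)*0 = 392*0 = 0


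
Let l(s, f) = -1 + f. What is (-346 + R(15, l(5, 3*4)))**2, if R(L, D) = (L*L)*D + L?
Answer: 4596736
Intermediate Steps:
R(L, D) = L + D*L**2 (R(L, D) = L**2*D + L = D*L**2 + L = L + D*L**2)
(-346 + R(15, l(5, 3*4)))**2 = (-346 + 15*(1 + (-1 + 3*4)*15))**2 = (-346 + 15*(1 + (-1 + 12)*15))**2 = (-346 + 15*(1 + 11*15))**2 = (-346 + 15*(1 + 165))**2 = (-346 + 15*166)**2 = (-346 + 2490)**2 = 2144**2 = 4596736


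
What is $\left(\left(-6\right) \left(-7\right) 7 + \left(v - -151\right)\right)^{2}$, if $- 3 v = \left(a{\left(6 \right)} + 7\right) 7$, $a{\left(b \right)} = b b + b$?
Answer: $\frac{984064}{9} \approx 1.0934 \cdot 10^{5}$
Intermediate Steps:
$a{\left(b \right)} = b + b^{2}$ ($a{\left(b \right)} = b^{2} + b = b + b^{2}$)
$v = - \frac{343}{3}$ ($v = - \frac{\left(6 \left(1 + 6\right) + 7\right) 7}{3} = - \frac{\left(6 \cdot 7 + 7\right) 7}{3} = - \frac{\left(42 + 7\right) 7}{3} = - \frac{49 \cdot 7}{3} = \left(- \frac{1}{3}\right) 343 = - \frac{343}{3} \approx -114.33$)
$\left(\left(-6\right) \left(-7\right) 7 + \left(v - -151\right)\right)^{2} = \left(\left(-6\right) \left(-7\right) 7 - - \frac{110}{3}\right)^{2} = \left(42 \cdot 7 + \left(- \frac{343}{3} + 151\right)\right)^{2} = \left(294 + \frac{110}{3}\right)^{2} = \left(\frac{992}{3}\right)^{2} = \frac{984064}{9}$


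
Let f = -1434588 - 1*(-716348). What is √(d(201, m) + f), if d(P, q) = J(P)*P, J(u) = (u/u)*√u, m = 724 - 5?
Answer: √(-718240 + 201*√201) ≈ 845.81*I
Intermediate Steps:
m = 719
J(u) = √u (J(u) = 1*√u = √u)
f = -718240 (f = -1434588 + 716348 = -718240)
d(P, q) = P^(3/2) (d(P, q) = √P*P = P^(3/2))
√(d(201, m) + f) = √(201^(3/2) - 718240) = √(201*√201 - 718240) = √(-718240 + 201*√201)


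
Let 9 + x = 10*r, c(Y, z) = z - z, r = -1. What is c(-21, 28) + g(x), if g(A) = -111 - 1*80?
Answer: -191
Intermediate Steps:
c(Y, z) = 0
x = -19 (x = -9 + 10*(-1) = -9 - 10 = -19)
g(A) = -191 (g(A) = -111 - 80 = -191)
c(-21, 28) + g(x) = 0 - 191 = -191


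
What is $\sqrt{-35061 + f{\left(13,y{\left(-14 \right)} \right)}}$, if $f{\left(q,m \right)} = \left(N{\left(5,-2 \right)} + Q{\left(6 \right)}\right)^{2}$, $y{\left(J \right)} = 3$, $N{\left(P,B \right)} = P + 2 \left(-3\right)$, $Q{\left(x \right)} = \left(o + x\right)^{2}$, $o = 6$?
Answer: $2 i \sqrt{3653} \approx 120.88 i$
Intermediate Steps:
$Q{\left(x \right)} = \left(6 + x\right)^{2}$
$N{\left(P,B \right)} = -6 + P$ ($N{\left(P,B \right)} = P - 6 = -6 + P$)
$f{\left(q,m \right)} = 20449$ ($f{\left(q,m \right)} = \left(\left(-6 + 5\right) + \left(6 + 6\right)^{2}\right)^{2} = \left(-1 + 12^{2}\right)^{2} = \left(-1 + 144\right)^{2} = 143^{2} = 20449$)
$\sqrt{-35061 + f{\left(13,y{\left(-14 \right)} \right)}} = \sqrt{-35061 + 20449} = \sqrt{-14612} = 2 i \sqrt{3653}$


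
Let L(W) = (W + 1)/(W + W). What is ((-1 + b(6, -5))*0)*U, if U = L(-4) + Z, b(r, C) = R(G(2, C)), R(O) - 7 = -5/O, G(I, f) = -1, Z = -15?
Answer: 0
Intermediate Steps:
L(W) = (1 + W)/(2*W) (L(W) = (1 + W)/((2*W)) = (1 + W)*(1/(2*W)) = (1 + W)/(2*W))
R(O) = 7 - 5/O
b(r, C) = 12 (b(r, C) = 7 - 5/(-1) = 7 - 5*(-1) = 7 + 5 = 12)
U = -117/8 (U = (½)*(1 - 4)/(-4) - 15 = (½)*(-¼)*(-3) - 15 = 3/8 - 15 = -117/8 ≈ -14.625)
((-1 + b(6, -5))*0)*U = ((-1 + 12)*0)*(-117/8) = (11*0)*(-117/8) = 0*(-117/8) = 0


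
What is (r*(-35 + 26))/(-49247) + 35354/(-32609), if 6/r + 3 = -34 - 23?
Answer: -17411077861/16058954230 ≈ -1.0842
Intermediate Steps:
r = -1/10 (r = 6/(-3 + (-34 - 23)) = 6/(-3 - 57) = 6/(-60) = 6*(-1/60) = -1/10 ≈ -0.10000)
(r*(-35 + 26))/(-49247) + 35354/(-32609) = -(-35 + 26)/10/(-49247) + 35354/(-32609) = -1/10*(-9)*(-1/49247) + 35354*(-1/32609) = (9/10)*(-1/49247) - 35354/32609 = -9/492470 - 35354/32609 = -17411077861/16058954230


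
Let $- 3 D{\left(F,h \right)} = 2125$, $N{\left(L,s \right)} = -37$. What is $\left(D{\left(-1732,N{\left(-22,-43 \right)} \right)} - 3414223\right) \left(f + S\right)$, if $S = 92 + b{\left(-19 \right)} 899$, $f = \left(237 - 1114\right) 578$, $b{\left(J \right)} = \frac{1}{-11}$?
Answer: $\frac{57123465359282}{33} \approx 1.731 \cdot 10^{12}$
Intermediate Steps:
$b{\left(J \right)} = - \frac{1}{11}$
$D{\left(F,h \right)} = - \frac{2125}{3}$ ($D{\left(F,h \right)} = \left(- \frac{1}{3}\right) 2125 = - \frac{2125}{3}$)
$f = -506906$ ($f = \left(-877\right) 578 = -506906$)
$S = \frac{113}{11}$ ($S = 92 - \frac{899}{11} = \frac{113}{11} \approx 10.273$)
$\left(D{\left(-1732,N{\left(-22,-43 \right)} \right)} - 3414223\right) \left(f + S\right) = \left(- \frac{2125}{3} - 3414223\right) \left(-506906 + \frac{113}{11}\right) = \left(- \frac{10244794}{3}\right) \left(- \frac{5575853}{11}\right) = \frac{57123465359282}{33}$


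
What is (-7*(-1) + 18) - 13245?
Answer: -13220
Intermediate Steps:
(-7*(-1) + 18) - 13245 = (7 + 18) - 13245 = 25 - 13245 = -13220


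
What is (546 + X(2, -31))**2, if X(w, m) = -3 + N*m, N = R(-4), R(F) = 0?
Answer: 294849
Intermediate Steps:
N = 0
X(w, m) = -3 (X(w, m) = -3 + 0*m = -3 + 0 = -3)
(546 + X(2, -31))**2 = (546 - 3)**2 = 543**2 = 294849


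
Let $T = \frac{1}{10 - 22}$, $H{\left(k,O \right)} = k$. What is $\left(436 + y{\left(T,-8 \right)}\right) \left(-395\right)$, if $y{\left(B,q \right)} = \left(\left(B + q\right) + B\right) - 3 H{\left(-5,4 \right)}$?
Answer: $- \frac{1049515}{6} \approx -1.7492 \cdot 10^{5}$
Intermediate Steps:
$T = - \frac{1}{12}$ ($T = \frac{1}{-12} = - \frac{1}{12} \approx -0.083333$)
$y{\left(B,q \right)} = 15 + q + 2 B$ ($y{\left(B,q \right)} = \left(\left(B + q\right) + B\right) - -15 = \left(q + 2 B\right) + 15 = 15 + q + 2 B$)
$\left(436 + y{\left(T,-8 \right)}\right) \left(-395\right) = \left(436 + \left(15 - 8 + 2 \left(- \frac{1}{12}\right)\right)\right) \left(-395\right) = \left(436 - - \frac{41}{6}\right) \left(-395\right) = \left(436 + \frac{41}{6}\right) \left(-395\right) = \frac{2657}{6} \left(-395\right) = - \frac{1049515}{6}$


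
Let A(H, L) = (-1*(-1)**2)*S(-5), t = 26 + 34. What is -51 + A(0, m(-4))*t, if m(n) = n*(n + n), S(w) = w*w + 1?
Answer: -1611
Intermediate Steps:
S(w) = 1 + w**2 (S(w) = w**2 + 1 = 1 + w**2)
t = 60
m(n) = 2*n**2 (m(n) = n*(2*n) = 2*n**2)
A(H, L) = -26 (A(H, L) = (-1*(-1)**2)*(1 + (-5)**2) = (-1*1)*(1 + 25) = -1*26 = -26)
-51 + A(0, m(-4))*t = -51 - 26*60 = -51 - 1560 = -1611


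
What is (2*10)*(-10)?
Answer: -200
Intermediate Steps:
(2*10)*(-10) = 20*(-10) = -200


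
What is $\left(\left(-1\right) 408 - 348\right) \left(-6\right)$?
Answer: $4536$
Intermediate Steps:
$\left(\left(-1\right) 408 - 348\right) \left(-6\right) = \left(-408 - 348\right) \left(-6\right) = \left(-756\right) \left(-6\right) = 4536$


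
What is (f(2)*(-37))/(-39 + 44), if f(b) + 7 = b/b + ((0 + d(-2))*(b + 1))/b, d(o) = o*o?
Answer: 0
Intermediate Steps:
d(o) = o²
f(b) = -6 + (4 + 4*b)/b (f(b) = -7 + (b/b + ((0 + (-2)²)*(b + 1))/b) = -7 + (1 + ((0 + 4)*(1 + b))/b) = -7 + (1 + (4*(1 + b))/b) = -7 + (1 + (4 + 4*b)/b) = -6 + (4 + 4*b)/b)
(f(2)*(-37))/(-39 + 44) = ((-2 + 4/2)*(-37))/(-39 + 44) = ((-2 + 4*(½))*(-37))/5 = ((-2 + 2)*(-37))*(⅕) = (0*(-37))*(⅕) = 0*(⅕) = 0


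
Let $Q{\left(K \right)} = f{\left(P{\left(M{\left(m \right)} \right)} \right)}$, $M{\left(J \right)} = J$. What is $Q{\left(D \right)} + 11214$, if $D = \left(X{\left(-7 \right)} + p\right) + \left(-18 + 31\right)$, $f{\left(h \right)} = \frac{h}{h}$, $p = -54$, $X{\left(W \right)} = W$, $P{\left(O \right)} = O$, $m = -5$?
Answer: $11215$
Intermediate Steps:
$f{\left(h \right)} = 1$
$D = -48$ ($D = \left(-7 - 54\right) + \left(-18 + 31\right) = -61 + 13 = -48$)
$Q{\left(K \right)} = 1$
$Q{\left(D \right)} + 11214 = 1 + 11214 = 11215$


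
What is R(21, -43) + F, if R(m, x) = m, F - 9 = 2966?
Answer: 2996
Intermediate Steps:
F = 2975 (F = 9 + 2966 = 2975)
R(21, -43) + F = 21 + 2975 = 2996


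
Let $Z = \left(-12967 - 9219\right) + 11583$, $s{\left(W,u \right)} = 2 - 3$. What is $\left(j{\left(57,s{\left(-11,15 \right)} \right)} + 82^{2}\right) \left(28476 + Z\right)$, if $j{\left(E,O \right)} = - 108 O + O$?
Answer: $122090463$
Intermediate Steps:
$s{\left(W,u \right)} = -1$
$Z = -10603$ ($Z = -22186 + 11583 = -10603$)
$j{\left(E,O \right)} = - 107 O$
$\left(j{\left(57,s{\left(-11,15 \right)} \right)} + 82^{2}\right) \left(28476 + Z\right) = \left(\left(-107\right) \left(-1\right) + 82^{2}\right) \left(28476 - 10603\right) = \left(107 + 6724\right) 17873 = 6831 \cdot 17873 = 122090463$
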